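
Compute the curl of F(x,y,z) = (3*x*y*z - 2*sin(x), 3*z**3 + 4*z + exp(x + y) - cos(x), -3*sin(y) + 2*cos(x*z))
(-9*z**2 - 3*cos(y) - 4, 3*x*y + 2*z*sin(x*z), -3*x*z + exp(x + y) + sin(x))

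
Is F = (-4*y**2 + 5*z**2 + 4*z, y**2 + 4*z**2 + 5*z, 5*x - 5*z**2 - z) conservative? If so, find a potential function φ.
No, ∇×F = (-8*z - 5, 10*z - 1, 8*y) ≠ 0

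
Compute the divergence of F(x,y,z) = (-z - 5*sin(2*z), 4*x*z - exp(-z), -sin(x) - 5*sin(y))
0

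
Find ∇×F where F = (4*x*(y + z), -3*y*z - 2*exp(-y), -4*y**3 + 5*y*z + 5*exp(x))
(-12*y**2 + 3*y + 5*z, 4*x - 5*exp(x), -4*x)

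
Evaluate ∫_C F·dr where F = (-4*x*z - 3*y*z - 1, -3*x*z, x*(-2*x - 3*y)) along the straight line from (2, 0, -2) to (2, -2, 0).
-16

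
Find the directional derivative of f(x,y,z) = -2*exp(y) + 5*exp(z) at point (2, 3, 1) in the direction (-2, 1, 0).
-2*sqrt(5)*exp(3)/5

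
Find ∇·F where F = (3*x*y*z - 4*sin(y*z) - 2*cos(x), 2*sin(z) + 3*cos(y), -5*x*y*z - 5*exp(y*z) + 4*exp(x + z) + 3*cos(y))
-5*x*y + 3*y*z - 5*y*exp(y*z) + 4*exp(x + z) + 2*sin(x) - 3*sin(y)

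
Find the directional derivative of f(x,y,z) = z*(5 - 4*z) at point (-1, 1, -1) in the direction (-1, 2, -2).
-26/3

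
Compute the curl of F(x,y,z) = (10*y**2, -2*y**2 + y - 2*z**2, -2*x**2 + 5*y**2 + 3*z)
(10*y + 4*z, 4*x, -20*y)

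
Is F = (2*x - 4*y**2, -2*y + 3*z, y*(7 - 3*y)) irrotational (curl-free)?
No, ∇×F = (4 - 6*y, 0, 8*y)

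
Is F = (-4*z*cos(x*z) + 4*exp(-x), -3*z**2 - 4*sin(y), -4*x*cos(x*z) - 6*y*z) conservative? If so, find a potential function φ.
Yes, F is conservative. φ = -3*y*z**2 - 4*sin(x*z) + 4*cos(y) - 4*exp(-x)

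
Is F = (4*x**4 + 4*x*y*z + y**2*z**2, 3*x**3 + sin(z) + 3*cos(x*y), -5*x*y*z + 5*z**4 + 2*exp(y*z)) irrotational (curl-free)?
No, ∇×F = (-5*x*z + 2*z*exp(y*z) - cos(z), y*(4*x + 2*y*z + 5*z), 9*x**2 - 4*x*z - 2*y*z**2 - 3*y*sin(x*y))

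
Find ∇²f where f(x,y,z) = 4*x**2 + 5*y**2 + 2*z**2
22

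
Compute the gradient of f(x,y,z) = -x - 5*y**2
(-1, -10*y, 0)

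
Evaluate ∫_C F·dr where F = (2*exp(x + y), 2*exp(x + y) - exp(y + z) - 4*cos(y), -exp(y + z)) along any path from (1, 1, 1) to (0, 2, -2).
-4*sin(2) - 1 + 4*sin(1) + exp(2)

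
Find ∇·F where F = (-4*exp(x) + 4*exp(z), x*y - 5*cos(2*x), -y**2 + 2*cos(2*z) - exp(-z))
x - 4*exp(x) - 4*sin(2*z) + exp(-z)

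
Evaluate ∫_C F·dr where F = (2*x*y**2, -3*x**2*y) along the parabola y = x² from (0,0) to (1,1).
-2/3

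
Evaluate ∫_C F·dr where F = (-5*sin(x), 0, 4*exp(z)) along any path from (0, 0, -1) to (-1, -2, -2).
-5 - 4*exp(-1) + 4*exp(-2) + 5*cos(1)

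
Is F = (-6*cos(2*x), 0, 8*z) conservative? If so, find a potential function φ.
Yes, F is conservative. φ = 4*z**2 - 3*sin(2*x)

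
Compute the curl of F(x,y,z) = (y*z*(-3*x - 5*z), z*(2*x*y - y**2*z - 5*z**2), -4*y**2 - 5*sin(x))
(-2*x*y + 2*y**2*z - 8*y + 15*z**2, -3*x*y - 10*y*z + 5*cos(x), z*(3*x + 2*y + 5*z))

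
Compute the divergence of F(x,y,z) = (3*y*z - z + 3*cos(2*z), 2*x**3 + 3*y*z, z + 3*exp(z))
3*z + 3*exp(z) + 1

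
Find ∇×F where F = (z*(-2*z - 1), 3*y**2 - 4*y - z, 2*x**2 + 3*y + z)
(4, -4*x - 4*z - 1, 0)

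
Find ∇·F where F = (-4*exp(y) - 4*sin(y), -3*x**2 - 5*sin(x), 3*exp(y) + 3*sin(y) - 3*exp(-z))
3*exp(-z)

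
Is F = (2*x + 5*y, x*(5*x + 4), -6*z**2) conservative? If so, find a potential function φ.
No, ∇×F = (0, 0, 10*x - 1) ≠ 0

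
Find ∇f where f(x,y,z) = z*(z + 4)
(0, 0, 2*z + 4)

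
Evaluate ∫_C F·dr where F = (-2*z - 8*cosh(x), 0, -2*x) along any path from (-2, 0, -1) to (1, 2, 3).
-8*sinh(2) - 8*sinh(1) - 2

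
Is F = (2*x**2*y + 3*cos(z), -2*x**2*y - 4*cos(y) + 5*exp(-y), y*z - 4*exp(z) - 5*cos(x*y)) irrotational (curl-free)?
No, ∇×F = (5*x*sin(x*y) + z, -5*y*sin(x*y) - 3*sin(z), 2*x*(-x - 2*y))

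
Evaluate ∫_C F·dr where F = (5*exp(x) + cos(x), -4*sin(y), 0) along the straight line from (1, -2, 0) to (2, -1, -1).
-5*E - sin(1) + sin(2) - 4*cos(2) + 4*cos(1) + 5*exp(2)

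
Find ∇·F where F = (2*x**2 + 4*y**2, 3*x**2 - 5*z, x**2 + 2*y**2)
4*x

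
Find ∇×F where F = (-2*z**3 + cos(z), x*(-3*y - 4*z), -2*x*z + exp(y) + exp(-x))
(4*x + exp(y), -6*z**2 + 2*z - sin(z) + exp(-x), -3*y - 4*z)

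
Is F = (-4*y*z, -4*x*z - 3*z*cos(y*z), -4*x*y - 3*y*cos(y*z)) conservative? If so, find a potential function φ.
Yes, F is conservative. φ = -4*x*y*z - 3*sin(y*z)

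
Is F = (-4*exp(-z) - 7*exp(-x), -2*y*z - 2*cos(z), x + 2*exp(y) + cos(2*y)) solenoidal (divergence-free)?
No, ∇·F = -2*z + 7*exp(-x)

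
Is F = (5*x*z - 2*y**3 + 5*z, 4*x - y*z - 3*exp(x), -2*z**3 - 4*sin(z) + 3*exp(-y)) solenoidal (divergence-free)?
No, ∇·F = -6*z**2 + 4*z - 4*cos(z)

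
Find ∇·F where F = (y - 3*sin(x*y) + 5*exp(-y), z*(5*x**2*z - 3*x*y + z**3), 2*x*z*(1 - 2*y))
-4*x*y - 3*x*z + 2*x - 3*y*cos(x*y)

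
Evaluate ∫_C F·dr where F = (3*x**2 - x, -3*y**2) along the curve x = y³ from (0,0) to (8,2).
472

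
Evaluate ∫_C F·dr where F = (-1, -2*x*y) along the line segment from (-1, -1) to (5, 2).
-21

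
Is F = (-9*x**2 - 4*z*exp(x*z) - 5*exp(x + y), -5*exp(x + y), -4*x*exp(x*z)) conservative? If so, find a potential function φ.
Yes, F is conservative. φ = -3*x**3 - 4*exp(x*z) - 5*exp(x + y)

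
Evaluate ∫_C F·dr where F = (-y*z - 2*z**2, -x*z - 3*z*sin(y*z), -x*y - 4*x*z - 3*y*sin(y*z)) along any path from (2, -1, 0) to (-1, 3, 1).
3*cos(3) + 2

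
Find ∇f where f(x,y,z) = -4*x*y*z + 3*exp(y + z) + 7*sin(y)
(-4*y*z, -4*x*z + 3*exp(y + z) + 7*cos(y), -4*x*y + 3*exp(y + z))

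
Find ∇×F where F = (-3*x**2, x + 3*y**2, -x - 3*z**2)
(0, 1, 1)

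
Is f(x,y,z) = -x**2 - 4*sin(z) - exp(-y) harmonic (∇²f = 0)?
No, ∇²f = 4*sin(z) - 2 - exp(-y)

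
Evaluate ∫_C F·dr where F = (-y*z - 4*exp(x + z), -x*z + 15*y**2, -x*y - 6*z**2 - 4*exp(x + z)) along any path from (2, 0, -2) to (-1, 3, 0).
123 - 4*exp(-1)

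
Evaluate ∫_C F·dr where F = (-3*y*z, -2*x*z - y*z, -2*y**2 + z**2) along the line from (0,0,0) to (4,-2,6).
128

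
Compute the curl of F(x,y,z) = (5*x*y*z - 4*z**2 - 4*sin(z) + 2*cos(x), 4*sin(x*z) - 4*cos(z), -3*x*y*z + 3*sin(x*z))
(-3*x*z - 4*x*cos(x*z) - 4*sin(z), 5*x*y + 3*y*z - 3*z*cos(x*z) - 8*z - 4*cos(z), z*(-5*x + 4*cos(x*z)))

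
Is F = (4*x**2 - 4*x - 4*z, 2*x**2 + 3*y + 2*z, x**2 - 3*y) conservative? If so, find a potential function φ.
No, ∇×F = (-5, -2*x - 4, 4*x) ≠ 0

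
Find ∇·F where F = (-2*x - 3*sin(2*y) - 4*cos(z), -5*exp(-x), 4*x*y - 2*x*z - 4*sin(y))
-2*x - 2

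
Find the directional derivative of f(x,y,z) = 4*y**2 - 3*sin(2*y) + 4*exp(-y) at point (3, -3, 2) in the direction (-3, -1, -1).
2*sqrt(11)*(3*cos(6) + 12 + 2*exp(3))/11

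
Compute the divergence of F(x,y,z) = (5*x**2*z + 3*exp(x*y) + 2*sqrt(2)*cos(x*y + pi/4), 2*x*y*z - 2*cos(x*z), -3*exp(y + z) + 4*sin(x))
12*x*z + 3*y*exp(x*y) - 2*sqrt(2)*y*sin(x*y + pi/4) - 3*exp(y + z)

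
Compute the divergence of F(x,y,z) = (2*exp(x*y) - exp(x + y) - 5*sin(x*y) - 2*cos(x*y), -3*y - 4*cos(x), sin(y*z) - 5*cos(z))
2*y*exp(x*y) + 2*y*sin(x*y) - 5*y*cos(x*y) + y*cos(y*z) - exp(x + y) + 5*sin(z) - 3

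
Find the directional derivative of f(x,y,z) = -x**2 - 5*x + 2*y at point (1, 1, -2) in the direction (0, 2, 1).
4*sqrt(5)/5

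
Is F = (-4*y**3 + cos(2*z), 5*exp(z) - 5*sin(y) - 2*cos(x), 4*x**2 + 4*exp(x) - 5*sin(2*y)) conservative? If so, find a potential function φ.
No, ∇×F = (-5*exp(z) - 10*cos(2*y), -8*x - 4*exp(x) - 2*sin(2*z), 12*y**2 + 2*sin(x)) ≠ 0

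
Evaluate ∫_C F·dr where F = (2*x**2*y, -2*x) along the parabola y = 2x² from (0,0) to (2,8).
64/15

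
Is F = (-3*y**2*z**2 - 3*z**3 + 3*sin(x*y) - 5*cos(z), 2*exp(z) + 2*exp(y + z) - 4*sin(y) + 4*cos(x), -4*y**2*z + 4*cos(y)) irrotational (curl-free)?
No, ∇×F = (-8*y*z - 2*exp(z) - 2*exp(y + z) - 4*sin(y), -6*y**2*z - 9*z**2 + 5*sin(z), -3*x*cos(x*y) + 6*y*z**2 - 4*sin(x))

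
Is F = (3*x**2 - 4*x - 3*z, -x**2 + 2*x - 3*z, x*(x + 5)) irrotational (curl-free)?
No, ∇×F = (3, -2*x - 8, 2 - 2*x)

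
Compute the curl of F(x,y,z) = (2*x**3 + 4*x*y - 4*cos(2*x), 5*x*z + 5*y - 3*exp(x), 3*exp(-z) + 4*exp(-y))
(-5*x - 4*exp(-y), 0, -4*x + 5*z - 3*exp(x))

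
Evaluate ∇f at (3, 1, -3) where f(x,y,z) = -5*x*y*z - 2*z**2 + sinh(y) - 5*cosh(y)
(15, -5*sinh(1) + cosh(1) + 45, -3)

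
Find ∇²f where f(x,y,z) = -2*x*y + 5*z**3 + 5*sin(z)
30*z - 5*sin(z)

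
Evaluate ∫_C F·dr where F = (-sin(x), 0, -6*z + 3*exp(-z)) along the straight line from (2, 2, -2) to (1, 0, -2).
-cos(2) + cos(1)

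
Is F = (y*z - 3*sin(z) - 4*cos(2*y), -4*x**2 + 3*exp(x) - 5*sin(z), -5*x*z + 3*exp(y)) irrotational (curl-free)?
No, ∇×F = (3*exp(y) + 5*cos(z), y + 5*z - 3*cos(z), -8*x - z + 3*exp(x) - 8*sin(2*y))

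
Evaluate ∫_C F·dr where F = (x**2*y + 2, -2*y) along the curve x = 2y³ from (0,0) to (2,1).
27/5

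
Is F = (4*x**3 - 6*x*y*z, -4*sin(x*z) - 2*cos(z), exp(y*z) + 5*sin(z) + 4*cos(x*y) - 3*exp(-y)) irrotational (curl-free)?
No, ∇×F = (-4*x*sin(x*y) + 4*x*cos(x*z) + z*exp(y*z) - 2*sin(z) + 3*exp(-y), 2*y*(-3*x + 2*sin(x*y)), 2*z*(3*x - 2*cos(x*z)))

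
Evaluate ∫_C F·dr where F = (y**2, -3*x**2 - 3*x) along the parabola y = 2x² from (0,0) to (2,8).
-272/5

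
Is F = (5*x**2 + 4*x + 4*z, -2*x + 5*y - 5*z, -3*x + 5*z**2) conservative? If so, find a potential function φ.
No, ∇×F = (5, 7, -2) ≠ 0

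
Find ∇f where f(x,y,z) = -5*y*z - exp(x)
(-exp(x), -5*z, -5*y)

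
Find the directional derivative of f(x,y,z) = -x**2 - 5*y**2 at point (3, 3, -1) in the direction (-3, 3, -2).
-36*sqrt(22)/11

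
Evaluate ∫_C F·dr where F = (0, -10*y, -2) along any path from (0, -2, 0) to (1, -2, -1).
2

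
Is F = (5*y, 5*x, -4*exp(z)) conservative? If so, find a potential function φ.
Yes, F is conservative. φ = 5*x*y - 4*exp(z)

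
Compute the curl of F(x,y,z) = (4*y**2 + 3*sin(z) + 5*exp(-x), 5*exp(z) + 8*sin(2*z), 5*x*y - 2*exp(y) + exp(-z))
(5*x - 2*exp(y) - 5*exp(z) - 16*cos(2*z), -5*y + 3*cos(z), -8*y)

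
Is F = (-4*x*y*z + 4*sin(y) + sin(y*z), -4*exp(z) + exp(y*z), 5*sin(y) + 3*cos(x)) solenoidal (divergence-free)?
No, ∇·F = z*(-4*y + exp(y*z))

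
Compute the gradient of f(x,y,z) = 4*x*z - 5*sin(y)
(4*z, -5*cos(y), 4*x)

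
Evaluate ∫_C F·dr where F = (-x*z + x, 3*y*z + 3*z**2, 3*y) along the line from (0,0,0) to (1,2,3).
77/2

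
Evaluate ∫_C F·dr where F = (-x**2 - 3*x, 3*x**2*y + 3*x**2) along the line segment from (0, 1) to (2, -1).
-38/3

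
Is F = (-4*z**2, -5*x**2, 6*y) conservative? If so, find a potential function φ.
No, ∇×F = (6, -8*z, -10*x) ≠ 0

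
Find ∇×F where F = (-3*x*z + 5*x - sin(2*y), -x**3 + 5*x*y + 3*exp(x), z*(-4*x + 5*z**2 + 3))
(0, -3*x + 4*z, -3*x**2 + 5*y + 3*exp(x) + 2*cos(2*y))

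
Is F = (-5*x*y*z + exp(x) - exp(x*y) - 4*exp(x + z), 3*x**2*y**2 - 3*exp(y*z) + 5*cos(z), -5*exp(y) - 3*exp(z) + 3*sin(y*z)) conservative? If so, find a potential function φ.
No, ∇×F = (3*y*exp(y*z) + 3*z*cos(y*z) - 5*exp(y) + 5*sin(z), -5*x*y - 4*exp(x + z), x*(6*y**2 + 5*z + exp(x*y))) ≠ 0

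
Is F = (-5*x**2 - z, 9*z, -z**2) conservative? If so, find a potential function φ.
No, ∇×F = (-9, -1, 0) ≠ 0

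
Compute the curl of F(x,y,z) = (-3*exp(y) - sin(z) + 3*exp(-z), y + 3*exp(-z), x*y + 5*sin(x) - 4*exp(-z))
(x + 3*exp(-z), -y - 5*cos(x) - cos(z) - 3*exp(-z), 3*exp(y))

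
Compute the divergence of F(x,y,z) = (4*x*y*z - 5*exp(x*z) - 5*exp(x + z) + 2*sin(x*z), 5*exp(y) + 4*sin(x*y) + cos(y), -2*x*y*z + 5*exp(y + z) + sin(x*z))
-2*x*y + 4*x*cos(x*y) + x*cos(x*z) + 4*y*z - 5*z*exp(x*z) + 2*z*cos(x*z) + 5*exp(y) - 5*exp(x + z) + 5*exp(y + z) - sin(y)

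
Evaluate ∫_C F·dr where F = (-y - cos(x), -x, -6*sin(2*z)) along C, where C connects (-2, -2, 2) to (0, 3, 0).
-sin(2) - 3*cos(4) + 7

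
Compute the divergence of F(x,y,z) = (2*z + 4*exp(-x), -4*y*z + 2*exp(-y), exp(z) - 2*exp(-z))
-4*z + exp(z) + 2*exp(-z) - 2*exp(-y) - 4*exp(-x)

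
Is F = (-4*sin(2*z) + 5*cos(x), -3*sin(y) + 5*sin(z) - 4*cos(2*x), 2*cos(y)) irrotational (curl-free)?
No, ∇×F = (-2*sin(y) - 5*cos(z), -8*cos(2*z), 8*sin(2*x))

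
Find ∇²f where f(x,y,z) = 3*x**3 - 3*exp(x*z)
-3*x**2*exp(x*z) + 18*x - 3*z**2*exp(x*z)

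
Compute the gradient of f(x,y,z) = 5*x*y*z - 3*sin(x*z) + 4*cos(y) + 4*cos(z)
(z*(5*y - 3*cos(x*z)), 5*x*z - 4*sin(y), 5*x*y - 3*x*cos(x*z) - 4*sin(z))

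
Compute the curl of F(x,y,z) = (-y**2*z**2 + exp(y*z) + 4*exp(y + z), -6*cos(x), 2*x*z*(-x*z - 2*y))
(-4*x*z, 4*x*z**2 - 2*y**2*z + 4*y*z + y*exp(y*z) + 4*exp(y + z), 2*y*z**2 - z*exp(y*z) - 4*exp(y + z) + 6*sin(x))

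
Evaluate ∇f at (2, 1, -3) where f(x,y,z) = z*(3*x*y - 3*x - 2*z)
(0, -18, 12)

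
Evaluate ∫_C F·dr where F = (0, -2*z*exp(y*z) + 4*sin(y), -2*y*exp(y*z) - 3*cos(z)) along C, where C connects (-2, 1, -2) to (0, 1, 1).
-2*E - 3*sin(2) - 3*sin(1) + 2*exp(-2)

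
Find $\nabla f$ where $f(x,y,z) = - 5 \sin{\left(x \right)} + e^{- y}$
(-5*cos(x), -exp(-y), 0)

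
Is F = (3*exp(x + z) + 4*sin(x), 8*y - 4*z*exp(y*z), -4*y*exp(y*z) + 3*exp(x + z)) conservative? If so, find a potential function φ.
Yes, F is conservative. φ = 4*y**2 - 4*exp(y*z) + 3*exp(x + z) - 4*cos(x)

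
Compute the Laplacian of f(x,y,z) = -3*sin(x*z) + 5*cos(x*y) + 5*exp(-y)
3*x**2*sin(x*z) - 5*x**2*cos(x*y) - 5*y**2*cos(x*y) + 3*z**2*sin(x*z) + 5*exp(-y)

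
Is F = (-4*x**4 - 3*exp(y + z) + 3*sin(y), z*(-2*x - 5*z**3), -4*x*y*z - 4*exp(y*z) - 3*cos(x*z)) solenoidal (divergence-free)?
No, ∇·F = -16*x**3 - 4*x*y + 3*x*sin(x*z) - 4*y*exp(y*z)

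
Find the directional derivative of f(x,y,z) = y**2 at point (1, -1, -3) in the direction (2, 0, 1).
0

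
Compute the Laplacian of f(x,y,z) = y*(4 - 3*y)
-6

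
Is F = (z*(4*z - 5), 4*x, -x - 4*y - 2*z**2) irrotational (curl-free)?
No, ∇×F = (-4, 8*z - 4, 4)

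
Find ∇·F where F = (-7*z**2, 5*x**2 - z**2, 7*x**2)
0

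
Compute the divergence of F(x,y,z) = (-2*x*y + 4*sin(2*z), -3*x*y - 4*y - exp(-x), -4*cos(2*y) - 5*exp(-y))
-3*x - 2*y - 4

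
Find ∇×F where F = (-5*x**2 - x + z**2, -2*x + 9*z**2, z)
(-18*z, 2*z, -2)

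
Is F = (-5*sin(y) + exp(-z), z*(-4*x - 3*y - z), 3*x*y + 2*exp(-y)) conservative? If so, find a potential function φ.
No, ∇×F = (7*x + 3*y + 2*z - 2*exp(-y), -3*y - exp(-z), -4*z + 5*cos(y)) ≠ 0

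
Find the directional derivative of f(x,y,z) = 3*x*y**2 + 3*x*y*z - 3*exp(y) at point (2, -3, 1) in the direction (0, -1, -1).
sqrt(2)*(3/2 + 24*exp(3))*exp(-3)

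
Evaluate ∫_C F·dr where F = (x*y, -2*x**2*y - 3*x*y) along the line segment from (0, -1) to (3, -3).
-123/2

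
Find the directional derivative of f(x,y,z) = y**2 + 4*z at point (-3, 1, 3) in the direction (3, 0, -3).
-2*sqrt(2)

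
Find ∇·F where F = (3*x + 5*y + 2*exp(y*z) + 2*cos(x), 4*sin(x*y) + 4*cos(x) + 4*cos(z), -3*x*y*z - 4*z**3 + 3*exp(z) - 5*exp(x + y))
-3*x*y + 4*x*cos(x*y) - 12*z**2 + 3*exp(z) - 2*sin(x) + 3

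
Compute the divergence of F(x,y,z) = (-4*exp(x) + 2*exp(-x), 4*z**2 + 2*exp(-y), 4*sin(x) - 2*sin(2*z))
-4*exp(x) - 4*cos(2*z) - 2*exp(-y) - 2*exp(-x)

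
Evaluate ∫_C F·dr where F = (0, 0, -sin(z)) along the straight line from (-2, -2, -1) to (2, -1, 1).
0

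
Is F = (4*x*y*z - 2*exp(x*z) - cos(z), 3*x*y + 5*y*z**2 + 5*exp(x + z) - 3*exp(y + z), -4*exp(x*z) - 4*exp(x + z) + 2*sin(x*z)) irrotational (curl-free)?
No, ∇×F = (-10*y*z - 5*exp(x + z) + 3*exp(y + z), 4*x*y - 2*x*exp(x*z) + 4*z*exp(x*z) - 2*z*cos(x*z) + 4*exp(x + z) + sin(z), -4*x*z + 3*y + 5*exp(x + z))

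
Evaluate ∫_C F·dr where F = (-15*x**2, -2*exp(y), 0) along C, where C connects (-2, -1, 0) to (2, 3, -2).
-80 - 2*exp(3) + 2*exp(-1)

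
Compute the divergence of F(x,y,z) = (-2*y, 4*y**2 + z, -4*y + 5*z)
8*y + 5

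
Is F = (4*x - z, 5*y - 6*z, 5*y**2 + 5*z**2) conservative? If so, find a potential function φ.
No, ∇×F = (10*y + 6, -1, 0) ≠ 0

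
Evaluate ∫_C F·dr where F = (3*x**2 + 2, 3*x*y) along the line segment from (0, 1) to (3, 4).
147/2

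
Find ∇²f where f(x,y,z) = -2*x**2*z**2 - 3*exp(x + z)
-4*x**2 - 4*z**2 - 6*exp(x + z)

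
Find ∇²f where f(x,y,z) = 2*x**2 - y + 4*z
4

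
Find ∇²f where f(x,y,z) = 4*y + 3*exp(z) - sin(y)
3*exp(z) + sin(y)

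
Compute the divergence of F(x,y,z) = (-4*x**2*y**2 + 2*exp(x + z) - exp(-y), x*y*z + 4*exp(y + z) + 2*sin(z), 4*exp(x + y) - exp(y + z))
-8*x*y**2 + x*z + 2*exp(x + z) + 3*exp(y + z)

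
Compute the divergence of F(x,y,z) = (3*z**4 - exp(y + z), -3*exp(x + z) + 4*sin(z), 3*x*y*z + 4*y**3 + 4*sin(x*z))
x*(3*y + 4*cos(x*z))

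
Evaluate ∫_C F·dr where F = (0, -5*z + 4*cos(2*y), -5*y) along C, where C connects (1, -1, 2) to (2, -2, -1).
-20 - 2*sin(4) + 2*sin(2)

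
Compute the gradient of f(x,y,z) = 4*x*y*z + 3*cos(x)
(4*y*z - 3*sin(x), 4*x*z, 4*x*y)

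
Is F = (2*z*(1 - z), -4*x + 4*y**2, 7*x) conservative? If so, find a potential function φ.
No, ∇×F = (0, -4*z - 5, -4) ≠ 0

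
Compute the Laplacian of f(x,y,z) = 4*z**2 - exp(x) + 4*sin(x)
-exp(x) - 4*sin(x) + 8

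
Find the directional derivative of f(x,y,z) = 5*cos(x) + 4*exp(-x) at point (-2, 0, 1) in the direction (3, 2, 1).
3*sqrt(14)*(-4*exp(2) + 5*sin(2))/14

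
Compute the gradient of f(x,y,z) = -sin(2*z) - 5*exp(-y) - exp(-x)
(exp(-x), 5*exp(-y), -2*cos(2*z))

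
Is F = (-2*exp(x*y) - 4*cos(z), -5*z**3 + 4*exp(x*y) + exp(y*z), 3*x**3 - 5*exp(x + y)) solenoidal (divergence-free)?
No, ∇·F = 4*x*exp(x*y) - 2*y*exp(x*y) + z*exp(y*z)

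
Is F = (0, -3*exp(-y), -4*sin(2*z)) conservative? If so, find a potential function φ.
Yes, F is conservative. φ = 2*cos(2*z) + 3*exp(-y)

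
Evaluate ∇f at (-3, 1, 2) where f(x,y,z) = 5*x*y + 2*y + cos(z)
(5, -13, -sin(2))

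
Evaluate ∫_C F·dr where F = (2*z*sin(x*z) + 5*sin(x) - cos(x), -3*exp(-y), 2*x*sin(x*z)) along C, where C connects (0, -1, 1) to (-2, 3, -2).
-3*E + 3*exp(-3) + sin(2) - 2*cos(4) - 5*cos(2) + 7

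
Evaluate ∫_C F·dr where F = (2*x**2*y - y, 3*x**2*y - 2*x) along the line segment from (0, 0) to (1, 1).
-1/4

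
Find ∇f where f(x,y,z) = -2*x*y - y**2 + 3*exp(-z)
(-2*y, -2*x - 2*y, -3*exp(-z))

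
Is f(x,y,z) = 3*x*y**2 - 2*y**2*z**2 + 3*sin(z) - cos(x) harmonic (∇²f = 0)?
No, ∇²f = 6*x - 4*y**2 - 4*z**2 - 3*sin(z) + cos(x)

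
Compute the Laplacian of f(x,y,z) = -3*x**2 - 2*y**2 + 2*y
-10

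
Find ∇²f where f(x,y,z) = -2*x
0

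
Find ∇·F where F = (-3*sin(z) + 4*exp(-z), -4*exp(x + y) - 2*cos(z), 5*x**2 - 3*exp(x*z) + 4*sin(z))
-3*x*exp(x*z) - 4*exp(x + y) + 4*cos(z)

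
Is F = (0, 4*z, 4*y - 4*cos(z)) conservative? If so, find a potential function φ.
Yes, F is conservative. φ = 4*y*z - 4*sin(z)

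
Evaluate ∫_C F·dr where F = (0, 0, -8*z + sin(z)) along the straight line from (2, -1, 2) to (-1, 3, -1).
-cos(1) + cos(2) + 12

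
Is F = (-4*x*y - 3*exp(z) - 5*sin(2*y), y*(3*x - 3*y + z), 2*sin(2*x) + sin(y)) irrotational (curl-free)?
No, ∇×F = (-y + cos(y), -3*exp(z) - 4*cos(2*x), 4*x + 3*y + 10*cos(2*y))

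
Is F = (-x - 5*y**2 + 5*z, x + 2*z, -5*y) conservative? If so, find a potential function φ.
No, ∇×F = (-7, 5, 10*y + 1) ≠ 0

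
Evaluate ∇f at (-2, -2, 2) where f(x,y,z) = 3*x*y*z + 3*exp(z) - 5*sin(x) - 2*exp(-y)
(-12 - 5*cos(2), -12 + 2*exp(2), 12 + 3*exp(2))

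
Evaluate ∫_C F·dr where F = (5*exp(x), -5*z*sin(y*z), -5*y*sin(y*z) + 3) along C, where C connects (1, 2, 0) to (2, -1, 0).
5*E*(-1 + E)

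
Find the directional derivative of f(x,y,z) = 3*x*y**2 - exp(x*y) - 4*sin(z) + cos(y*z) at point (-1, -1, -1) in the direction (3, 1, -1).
sqrt(11)*(4*cos(1) + 4*E + 15)/11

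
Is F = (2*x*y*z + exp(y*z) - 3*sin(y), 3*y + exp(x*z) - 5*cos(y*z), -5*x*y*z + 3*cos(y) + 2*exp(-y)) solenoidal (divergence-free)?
No, ∇·F = -5*x*y + 2*y*z + 5*z*sin(y*z) + 3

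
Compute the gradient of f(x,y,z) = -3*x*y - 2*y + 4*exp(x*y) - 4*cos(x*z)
(4*y*exp(x*y) - 3*y + 4*z*sin(x*z), 4*x*exp(x*y) - 3*x - 2, 4*x*sin(x*z))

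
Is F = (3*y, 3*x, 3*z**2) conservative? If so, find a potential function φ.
Yes, F is conservative. φ = 3*x*y + z**3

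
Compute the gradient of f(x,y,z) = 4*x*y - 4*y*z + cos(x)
(4*y - sin(x), 4*x - 4*z, -4*y)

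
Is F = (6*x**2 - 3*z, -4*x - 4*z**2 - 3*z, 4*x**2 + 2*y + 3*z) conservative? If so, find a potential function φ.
No, ∇×F = (8*z + 5, -8*x - 3, -4) ≠ 0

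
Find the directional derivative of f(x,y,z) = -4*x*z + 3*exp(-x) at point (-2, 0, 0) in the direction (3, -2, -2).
sqrt(17)*(-9*exp(2) - 16)/17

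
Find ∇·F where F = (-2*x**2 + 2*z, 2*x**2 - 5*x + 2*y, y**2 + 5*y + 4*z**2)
-4*x + 8*z + 2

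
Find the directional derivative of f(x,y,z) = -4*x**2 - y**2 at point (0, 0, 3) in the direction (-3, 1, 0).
0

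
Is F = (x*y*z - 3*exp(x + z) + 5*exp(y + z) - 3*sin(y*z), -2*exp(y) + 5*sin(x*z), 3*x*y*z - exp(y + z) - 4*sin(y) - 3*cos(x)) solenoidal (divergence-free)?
No, ∇·F = 3*x*y + y*z - 2*exp(y) - 3*exp(x + z) - exp(y + z)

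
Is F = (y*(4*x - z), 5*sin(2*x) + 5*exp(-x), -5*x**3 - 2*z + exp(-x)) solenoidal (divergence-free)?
No, ∇·F = 4*y - 2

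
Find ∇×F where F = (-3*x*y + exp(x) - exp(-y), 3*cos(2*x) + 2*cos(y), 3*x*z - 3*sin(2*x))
(0, -3*z + 6*cos(2*x), 3*x - 6*sin(2*x) - exp(-y))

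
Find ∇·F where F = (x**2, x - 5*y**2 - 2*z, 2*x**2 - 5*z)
2*x - 10*y - 5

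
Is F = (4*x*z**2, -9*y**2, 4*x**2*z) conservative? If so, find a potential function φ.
Yes, F is conservative. φ = 2*x**2*z**2 - 3*y**3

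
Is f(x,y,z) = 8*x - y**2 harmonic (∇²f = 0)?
No, ∇²f = -2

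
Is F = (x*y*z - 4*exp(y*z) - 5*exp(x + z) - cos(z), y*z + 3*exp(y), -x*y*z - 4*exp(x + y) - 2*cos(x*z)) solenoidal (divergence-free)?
No, ∇·F = -x*y + 2*x*sin(x*z) + y*z + z + 3*exp(y) - 5*exp(x + z)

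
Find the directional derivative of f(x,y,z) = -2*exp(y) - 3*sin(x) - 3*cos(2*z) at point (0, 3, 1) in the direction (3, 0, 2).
3*sqrt(13)*(-3 + 4*sin(2))/13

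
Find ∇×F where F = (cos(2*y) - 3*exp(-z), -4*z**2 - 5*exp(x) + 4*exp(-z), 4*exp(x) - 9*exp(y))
(8*z - 9*exp(y) + 4*exp(-z), -4*exp(x) + 3*exp(-z), -5*exp(x) + 2*sin(2*y))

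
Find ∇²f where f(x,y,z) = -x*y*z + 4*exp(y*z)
4*(y**2 + z**2)*exp(y*z)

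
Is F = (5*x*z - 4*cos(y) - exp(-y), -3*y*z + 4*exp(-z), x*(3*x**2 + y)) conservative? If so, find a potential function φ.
No, ∇×F = (x + 3*y + 4*exp(-z), -9*x**2 + 5*x - y, -4*sin(y) - exp(-y)) ≠ 0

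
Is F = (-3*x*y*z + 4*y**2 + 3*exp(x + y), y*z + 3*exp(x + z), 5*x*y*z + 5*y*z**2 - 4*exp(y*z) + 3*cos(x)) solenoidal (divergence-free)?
No, ∇·F = 5*x*y + 7*y*z - 4*y*exp(y*z) + z + 3*exp(x + y)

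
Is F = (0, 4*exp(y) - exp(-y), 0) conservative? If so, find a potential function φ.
Yes, F is conservative. φ = 4*exp(y) + exp(-y)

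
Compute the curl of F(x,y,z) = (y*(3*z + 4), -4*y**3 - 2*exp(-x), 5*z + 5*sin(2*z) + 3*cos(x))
(0, 3*y + 3*sin(x), -3*z - 4 + 2*exp(-x))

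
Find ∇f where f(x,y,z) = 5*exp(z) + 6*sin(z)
(0, 0, 5*exp(z) + 6*cos(z))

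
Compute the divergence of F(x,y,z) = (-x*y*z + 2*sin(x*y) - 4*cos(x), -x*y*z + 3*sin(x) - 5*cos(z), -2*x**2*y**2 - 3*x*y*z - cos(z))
-3*x*y - x*z - y*z + 2*y*cos(x*y) + 4*sin(x) + sin(z)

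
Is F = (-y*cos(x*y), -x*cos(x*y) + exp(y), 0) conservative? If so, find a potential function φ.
Yes, F is conservative. φ = exp(y) - sin(x*y)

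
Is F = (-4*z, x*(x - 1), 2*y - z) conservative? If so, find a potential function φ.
No, ∇×F = (2, -4, 2*x - 1) ≠ 0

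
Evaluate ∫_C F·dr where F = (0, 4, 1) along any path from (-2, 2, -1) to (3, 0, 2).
-5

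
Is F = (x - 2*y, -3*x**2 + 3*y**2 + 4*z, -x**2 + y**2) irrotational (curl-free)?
No, ∇×F = (2*y - 4, 2*x, 2 - 6*x)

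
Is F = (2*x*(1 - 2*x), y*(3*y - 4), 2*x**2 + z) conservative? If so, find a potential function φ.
No, ∇×F = (0, -4*x, 0) ≠ 0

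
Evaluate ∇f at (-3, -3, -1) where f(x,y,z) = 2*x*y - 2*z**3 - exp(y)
(-6, -6 - exp(-3), -6)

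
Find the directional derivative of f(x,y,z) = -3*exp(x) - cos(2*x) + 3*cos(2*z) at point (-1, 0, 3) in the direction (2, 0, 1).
-2*sqrt(5)*(3*E*sin(6) + 3 + 2*E*sin(2))*exp(-1)/5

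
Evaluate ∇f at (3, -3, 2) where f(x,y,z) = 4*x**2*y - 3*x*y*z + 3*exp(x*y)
(-54 - 9*exp(-9), 9*exp(-9) + 18, 27)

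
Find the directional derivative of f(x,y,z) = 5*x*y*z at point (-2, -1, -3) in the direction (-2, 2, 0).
15*sqrt(2)/2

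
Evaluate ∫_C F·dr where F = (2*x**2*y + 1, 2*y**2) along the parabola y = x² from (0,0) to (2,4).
862/15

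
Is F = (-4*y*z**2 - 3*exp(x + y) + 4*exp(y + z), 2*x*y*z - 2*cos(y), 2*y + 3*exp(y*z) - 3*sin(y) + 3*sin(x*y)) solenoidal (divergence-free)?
No, ∇·F = 2*x*z + 3*y*exp(y*z) - 3*exp(x + y) + 2*sin(y)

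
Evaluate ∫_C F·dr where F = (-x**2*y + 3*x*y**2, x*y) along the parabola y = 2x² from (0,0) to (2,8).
832/5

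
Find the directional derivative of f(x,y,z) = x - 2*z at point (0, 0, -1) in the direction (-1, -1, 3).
-7*sqrt(11)/11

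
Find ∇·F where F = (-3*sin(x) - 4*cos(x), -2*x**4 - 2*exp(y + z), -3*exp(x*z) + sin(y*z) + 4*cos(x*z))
-3*x*exp(x*z) - 4*x*sin(x*z) + y*cos(y*z) - 2*exp(y + z) + 4*sin(x) - 3*cos(x)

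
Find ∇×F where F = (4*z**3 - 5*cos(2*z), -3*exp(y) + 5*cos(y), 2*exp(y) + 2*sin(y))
(2*exp(y) + 2*cos(y), 12*z**2 + 10*sin(2*z), 0)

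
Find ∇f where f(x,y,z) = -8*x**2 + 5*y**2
(-16*x, 10*y, 0)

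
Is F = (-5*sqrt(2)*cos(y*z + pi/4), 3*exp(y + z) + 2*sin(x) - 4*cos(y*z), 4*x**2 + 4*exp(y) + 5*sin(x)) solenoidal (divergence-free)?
No, ∇·F = 4*z*sin(y*z) + 3*exp(y + z)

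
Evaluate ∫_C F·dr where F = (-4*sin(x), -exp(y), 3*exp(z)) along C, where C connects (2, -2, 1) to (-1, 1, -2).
4*((-E - cos(2) + cos(1))*exp(2) + 1)*exp(-2)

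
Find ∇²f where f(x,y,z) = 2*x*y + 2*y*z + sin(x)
-sin(x)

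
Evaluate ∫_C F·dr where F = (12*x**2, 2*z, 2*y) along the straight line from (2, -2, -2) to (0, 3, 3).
-22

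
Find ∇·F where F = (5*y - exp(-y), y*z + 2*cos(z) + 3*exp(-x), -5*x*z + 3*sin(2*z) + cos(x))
-5*x + z + 6*cos(2*z)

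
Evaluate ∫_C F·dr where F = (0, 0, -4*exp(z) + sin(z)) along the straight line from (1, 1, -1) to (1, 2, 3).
-4*exp(3) + cos(1) - cos(3) + 4*exp(-1)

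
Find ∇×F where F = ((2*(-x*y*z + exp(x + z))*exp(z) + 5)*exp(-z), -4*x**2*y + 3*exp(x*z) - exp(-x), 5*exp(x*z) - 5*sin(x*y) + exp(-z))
(-x*(3*exp(x*z) + 5*cos(x*y)), -2*x*y + 5*y*cos(x*y) - 5*z*exp(x*z) + 2*exp(x + z) - 5*exp(-z), -8*x*y + 2*x*z + 3*z*exp(x*z) + exp(-x))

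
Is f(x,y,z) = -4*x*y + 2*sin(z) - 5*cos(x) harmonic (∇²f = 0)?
No, ∇²f = -2*sin(z) + 5*cos(x)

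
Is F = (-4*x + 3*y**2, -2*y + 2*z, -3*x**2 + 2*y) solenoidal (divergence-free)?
No, ∇·F = -6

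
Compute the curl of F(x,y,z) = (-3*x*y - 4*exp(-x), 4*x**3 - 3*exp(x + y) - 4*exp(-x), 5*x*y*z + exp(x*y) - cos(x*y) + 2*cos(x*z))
(x*(5*z + exp(x*y) + sin(x*y)), -5*y*z - y*exp(x*y) - y*sin(x*y) + 2*z*sin(x*z), (3*(4*x**2 + x - exp(x + y))*exp(x) + 4)*exp(-x))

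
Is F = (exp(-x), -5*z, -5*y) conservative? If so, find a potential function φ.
Yes, F is conservative. φ = -5*y*z - exp(-x)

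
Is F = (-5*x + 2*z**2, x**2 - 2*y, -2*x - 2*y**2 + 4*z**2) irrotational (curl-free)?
No, ∇×F = (-4*y, 4*z + 2, 2*x)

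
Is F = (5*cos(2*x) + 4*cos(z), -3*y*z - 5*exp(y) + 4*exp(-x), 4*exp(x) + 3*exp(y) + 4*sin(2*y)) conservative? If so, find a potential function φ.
No, ∇×F = (3*y + 3*exp(y) + 8*cos(2*y), -4*exp(x) - 4*sin(z), -4*exp(-x)) ≠ 0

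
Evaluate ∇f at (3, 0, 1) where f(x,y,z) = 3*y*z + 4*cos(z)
(0, 3, -4*sin(1))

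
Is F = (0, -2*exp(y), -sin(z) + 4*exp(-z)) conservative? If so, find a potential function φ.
Yes, F is conservative. φ = -2*exp(y) + cos(z) - 4*exp(-z)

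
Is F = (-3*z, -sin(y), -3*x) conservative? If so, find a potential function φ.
Yes, F is conservative. φ = -3*x*z + cos(y)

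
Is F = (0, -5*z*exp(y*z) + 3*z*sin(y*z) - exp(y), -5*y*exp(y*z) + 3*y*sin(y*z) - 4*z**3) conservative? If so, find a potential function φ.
Yes, F is conservative. φ = -z**4 - exp(y) - 5*exp(y*z) - 3*cos(y*z)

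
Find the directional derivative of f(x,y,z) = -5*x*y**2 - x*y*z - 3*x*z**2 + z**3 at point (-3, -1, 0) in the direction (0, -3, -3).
33*sqrt(2)/2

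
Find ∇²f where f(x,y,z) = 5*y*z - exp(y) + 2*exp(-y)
-exp(y) + 2*exp(-y)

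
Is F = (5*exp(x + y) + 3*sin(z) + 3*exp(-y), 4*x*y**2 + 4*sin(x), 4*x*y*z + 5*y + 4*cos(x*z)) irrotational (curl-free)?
No, ∇×F = (4*x*z + 5, -4*y*z + 4*z*sin(x*z) + 3*cos(z), 4*y**2 - 5*exp(x + y) + 4*cos(x) + 3*exp(-y))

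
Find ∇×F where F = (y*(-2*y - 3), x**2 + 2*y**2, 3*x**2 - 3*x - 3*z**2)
(0, 3 - 6*x, 2*x + 4*y + 3)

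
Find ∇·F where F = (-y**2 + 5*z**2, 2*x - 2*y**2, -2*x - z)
-4*y - 1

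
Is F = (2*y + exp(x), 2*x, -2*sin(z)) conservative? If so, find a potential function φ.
Yes, F is conservative. φ = 2*x*y + exp(x) + 2*cos(z)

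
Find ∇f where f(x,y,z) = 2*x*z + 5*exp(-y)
(2*z, -5*exp(-y), 2*x)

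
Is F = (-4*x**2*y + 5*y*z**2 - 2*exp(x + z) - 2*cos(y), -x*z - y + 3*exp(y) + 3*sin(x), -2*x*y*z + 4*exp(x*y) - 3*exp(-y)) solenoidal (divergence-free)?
No, ∇·F = -10*x*y + 3*exp(y) - 2*exp(x + z) - 1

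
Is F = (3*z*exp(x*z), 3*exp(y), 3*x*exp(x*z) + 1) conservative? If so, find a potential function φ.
Yes, F is conservative. φ = z + 3*exp(y) + 3*exp(x*z)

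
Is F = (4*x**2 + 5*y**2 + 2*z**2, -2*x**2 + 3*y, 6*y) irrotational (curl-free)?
No, ∇×F = (6, 4*z, -4*x - 10*y)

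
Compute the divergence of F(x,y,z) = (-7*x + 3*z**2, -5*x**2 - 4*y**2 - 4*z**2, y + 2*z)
-8*y - 5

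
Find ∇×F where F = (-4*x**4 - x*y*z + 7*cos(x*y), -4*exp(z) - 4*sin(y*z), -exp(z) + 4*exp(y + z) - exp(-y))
((4*(y*cos(y*z) + exp(z) + exp(y + z))*exp(y) + 1)*exp(-y), -x*y, x*(z + 7*sin(x*y)))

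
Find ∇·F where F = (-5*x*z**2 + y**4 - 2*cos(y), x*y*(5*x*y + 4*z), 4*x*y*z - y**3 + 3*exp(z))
10*x**2*y + 4*x*y + 4*x*z - 5*z**2 + 3*exp(z)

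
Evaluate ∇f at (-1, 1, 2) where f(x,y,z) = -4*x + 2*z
(-4, 0, 2)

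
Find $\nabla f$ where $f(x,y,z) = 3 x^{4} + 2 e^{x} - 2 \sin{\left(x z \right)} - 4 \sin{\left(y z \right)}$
(12*x**3 - 2*z*cos(x*z) + 2*exp(x), -4*z*cos(y*z), -2*x*cos(x*z) - 4*y*cos(y*z))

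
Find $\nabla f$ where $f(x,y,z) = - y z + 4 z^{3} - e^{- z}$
(0, -z, -y + 12*z**2 + exp(-z))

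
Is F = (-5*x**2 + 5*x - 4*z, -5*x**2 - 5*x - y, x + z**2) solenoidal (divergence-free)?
No, ∇·F = -10*x + 2*z + 4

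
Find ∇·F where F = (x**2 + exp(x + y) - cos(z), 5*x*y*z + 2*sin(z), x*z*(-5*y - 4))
5*x*z - x*(5*y + 4) + 2*x + exp(x + y)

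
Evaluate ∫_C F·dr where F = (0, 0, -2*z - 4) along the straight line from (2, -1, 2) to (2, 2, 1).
7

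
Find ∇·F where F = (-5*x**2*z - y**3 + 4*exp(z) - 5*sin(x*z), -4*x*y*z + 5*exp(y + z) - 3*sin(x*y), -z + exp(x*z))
-14*x*z + x*exp(x*z) - 3*x*cos(x*y) - 5*z*cos(x*z) + 5*exp(y + z) - 1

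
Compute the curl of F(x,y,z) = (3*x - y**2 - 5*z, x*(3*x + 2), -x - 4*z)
(0, -4, 6*x + 2*y + 2)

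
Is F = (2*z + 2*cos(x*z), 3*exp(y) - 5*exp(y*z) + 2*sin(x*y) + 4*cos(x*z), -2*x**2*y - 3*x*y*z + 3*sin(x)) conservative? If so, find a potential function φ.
No, ∇×F = (-2*x**2 - 3*x*z + 4*x*sin(x*z) + 5*y*exp(y*z), 4*x*y - 2*x*sin(x*z) + 3*y*z - 3*cos(x) + 2, 2*y*cos(x*y) - 4*z*sin(x*z)) ≠ 0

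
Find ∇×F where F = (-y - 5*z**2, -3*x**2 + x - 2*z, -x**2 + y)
(3, 2*x - 10*z, 2 - 6*x)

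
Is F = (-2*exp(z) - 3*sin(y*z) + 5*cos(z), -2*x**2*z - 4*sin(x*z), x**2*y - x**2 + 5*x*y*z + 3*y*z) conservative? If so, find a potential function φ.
No, ∇×F = (3*x**2 + 5*x*z + 4*x*cos(x*z) + 3*z, -2*x*y + 2*x - 5*y*z - 3*y*cos(y*z) - 2*exp(z) - 5*sin(z), z*(-4*x - 4*cos(x*z) + 3*cos(y*z))) ≠ 0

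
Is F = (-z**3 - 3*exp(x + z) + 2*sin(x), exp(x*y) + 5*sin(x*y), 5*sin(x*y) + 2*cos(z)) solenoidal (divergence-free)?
No, ∇·F = x*exp(x*y) + 5*x*cos(x*y) - 3*exp(x + z) - 2*sin(z) + 2*cos(x)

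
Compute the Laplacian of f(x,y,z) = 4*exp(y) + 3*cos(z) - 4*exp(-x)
4*exp(y) - 3*cos(z) - 4*exp(-x)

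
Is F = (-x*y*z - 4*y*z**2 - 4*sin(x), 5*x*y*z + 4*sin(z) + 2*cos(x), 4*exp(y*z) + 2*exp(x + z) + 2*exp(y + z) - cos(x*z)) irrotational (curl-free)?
No, ∇×F = (-5*x*y + 4*z*exp(y*z) + 2*exp(y + z) - 4*cos(z), -x*y - 8*y*z - z*sin(x*z) - 2*exp(x + z), x*z + 5*y*z + 4*z**2 - 2*sin(x))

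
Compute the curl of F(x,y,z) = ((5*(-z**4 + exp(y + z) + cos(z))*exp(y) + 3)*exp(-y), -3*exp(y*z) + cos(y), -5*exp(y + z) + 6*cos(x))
(3*y*exp(y*z) - 5*exp(y + z), -20*z**3 + 5*exp(y + z) + 6*sin(x) - 5*sin(z), (3 - 5*exp(2*y + z))*exp(-y))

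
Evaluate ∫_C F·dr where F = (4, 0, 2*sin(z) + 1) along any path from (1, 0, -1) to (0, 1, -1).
-4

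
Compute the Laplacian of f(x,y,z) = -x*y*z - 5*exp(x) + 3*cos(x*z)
-3*x**2*cos(x*z) - 3*z**2*cos(x*z) - 5*exp(x)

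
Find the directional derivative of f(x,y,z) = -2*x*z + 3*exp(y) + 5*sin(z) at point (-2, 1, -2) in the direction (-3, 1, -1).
sqrt(11)*(-16 - 5*cos(2) + 3*E)/11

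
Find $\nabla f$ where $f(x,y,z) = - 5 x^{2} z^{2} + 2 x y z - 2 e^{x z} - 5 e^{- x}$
((2*z*(-5*x*z + y - exp(x*z))*exp(x) + 5)*exp(-x), 2*x*z, 2*x*(-5*x*z + y - exp(x*z)))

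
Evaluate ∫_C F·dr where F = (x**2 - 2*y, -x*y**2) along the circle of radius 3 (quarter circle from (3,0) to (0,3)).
-9 - 9*pi/16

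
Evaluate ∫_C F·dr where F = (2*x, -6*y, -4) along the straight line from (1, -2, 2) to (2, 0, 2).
15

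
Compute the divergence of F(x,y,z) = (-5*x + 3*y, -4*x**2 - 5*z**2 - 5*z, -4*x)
-5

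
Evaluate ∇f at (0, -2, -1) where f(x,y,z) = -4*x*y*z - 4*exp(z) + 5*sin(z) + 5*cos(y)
(-8, 5*sin(2), -4*exp(-1) + 5*cos(1))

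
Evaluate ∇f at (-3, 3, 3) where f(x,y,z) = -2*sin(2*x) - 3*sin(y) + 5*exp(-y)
(-4*cos(6), -5*exp(-3) - 3*cos(3), 0)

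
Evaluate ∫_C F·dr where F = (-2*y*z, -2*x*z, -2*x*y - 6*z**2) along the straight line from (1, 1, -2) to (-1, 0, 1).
-22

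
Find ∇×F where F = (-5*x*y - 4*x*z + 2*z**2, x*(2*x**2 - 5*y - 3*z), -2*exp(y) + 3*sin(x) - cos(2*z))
(3*x - 2*exp(y), -4*x + 4*z - 3*cos(x), 6*x**2 + 5*x - 5*y - 3*z)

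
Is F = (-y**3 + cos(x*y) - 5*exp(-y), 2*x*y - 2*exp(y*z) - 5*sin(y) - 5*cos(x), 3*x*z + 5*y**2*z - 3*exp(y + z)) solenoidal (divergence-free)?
No, ∇·F = 5*x + 5*y**2 - y*sin(x*y) - 2*z*exp(y*z) - 3*exp(y + z) - 5*cos(y)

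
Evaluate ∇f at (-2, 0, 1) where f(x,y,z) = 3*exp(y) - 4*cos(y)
(0, 3, 0)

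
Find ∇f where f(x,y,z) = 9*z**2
(0, 0, 18*z)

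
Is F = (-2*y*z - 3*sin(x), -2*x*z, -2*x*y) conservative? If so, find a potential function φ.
Yes, F is conservative. φ = -2*x*y*z + 3*cos(x)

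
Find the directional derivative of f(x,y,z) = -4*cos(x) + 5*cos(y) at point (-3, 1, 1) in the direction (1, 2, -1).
-sqrt(6)*(2*sin(3) + 5*sin(1))/3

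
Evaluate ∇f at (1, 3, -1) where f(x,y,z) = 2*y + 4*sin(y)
(0, 4*cos(3) + 2, 0)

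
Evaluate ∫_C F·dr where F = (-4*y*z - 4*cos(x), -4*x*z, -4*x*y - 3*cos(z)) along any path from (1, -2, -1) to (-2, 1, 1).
-2*sin(1) + 4*sin(2) + 16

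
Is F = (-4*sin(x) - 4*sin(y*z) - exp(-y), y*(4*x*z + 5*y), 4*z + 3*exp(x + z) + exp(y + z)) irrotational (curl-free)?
No, ∇×F = (-4*x*y + exp(y + z), -4*y*cos(y*z) - 3*exp(x + z), (4*z*(y + cos(y*z))*exp(y) - 1)*exp(-y))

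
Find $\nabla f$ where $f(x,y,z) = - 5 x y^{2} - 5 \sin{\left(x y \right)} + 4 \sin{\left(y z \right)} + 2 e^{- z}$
(-5*y*(y + cos(x*y)), -10*x*y - 5*x*cos(x*y) + 4*z*cos(y*z), 4*y*cos(y*z) - 2*exp(-z))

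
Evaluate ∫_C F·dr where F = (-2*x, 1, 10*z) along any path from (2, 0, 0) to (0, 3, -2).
27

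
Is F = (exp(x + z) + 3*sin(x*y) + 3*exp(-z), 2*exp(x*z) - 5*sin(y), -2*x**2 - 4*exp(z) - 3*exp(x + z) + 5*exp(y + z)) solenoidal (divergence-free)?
No, ∇·F = 3*y*cos(x*y) - 4*exp(z) - 2*exp(x + z) + 5*exp(y + z) - 5*cos(y)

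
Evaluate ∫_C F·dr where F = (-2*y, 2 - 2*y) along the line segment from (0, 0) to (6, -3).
3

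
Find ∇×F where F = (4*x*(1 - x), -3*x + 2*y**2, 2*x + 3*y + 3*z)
(3, -2, -3)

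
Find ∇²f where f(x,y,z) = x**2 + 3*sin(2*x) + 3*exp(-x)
-12*sin(2*x) + 2 + 3*exp(-x)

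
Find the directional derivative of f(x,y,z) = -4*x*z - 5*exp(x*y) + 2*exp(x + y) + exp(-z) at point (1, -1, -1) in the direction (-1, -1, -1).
sqrt(3)*(-4 + E)/3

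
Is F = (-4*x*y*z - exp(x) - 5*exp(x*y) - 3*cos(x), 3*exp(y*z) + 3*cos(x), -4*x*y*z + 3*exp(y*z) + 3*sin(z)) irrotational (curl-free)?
No, ∇×F = (-4*x*z - 3*y*exp(y*z) + 3*z*exp(y*z), 4*y*(-x + z), 4*x*z + 5*x*exp(x*y) - 3*sin(x))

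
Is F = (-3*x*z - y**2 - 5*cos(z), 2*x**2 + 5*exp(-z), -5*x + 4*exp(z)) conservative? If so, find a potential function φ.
No, ∇×F = (5*exp(-z), -3*x + 5*sin(z) + 5, 4*x + 2*y) ≠ 0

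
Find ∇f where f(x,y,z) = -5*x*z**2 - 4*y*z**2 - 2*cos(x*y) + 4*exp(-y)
(2*y*sin(x*y) - 5*z**2, 2*x*sin(x*y) - 4*z**2 - 4*exp(-y), 2*z*(-5*x - 4*y))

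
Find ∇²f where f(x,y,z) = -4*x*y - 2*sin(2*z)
8*sin(2*z)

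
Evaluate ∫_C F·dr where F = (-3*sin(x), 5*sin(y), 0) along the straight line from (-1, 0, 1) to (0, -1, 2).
8 - 8*cos(1)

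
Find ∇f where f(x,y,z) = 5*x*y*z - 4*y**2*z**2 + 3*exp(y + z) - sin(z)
(5*y*z, 5*x*z - 8*y*z**2 + 3*exp(y + z), 5*x*y - 8*y**2*z + 3*exp(y + z) - cos(z))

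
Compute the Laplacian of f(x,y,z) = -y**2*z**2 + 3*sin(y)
-2*y**2 - 2*z**2 - 3*sin(y)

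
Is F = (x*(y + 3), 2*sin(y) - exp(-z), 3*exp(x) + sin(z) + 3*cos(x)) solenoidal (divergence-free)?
No, ∇·F = y + 2*cos(y) + cos(z) + 3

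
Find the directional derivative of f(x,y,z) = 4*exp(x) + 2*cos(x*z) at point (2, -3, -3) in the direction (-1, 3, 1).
2*sqrt(11)*(-2*exp(2) + 5*sin(6))/11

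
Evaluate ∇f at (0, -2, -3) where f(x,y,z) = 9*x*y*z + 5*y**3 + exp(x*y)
(52, 60, 0)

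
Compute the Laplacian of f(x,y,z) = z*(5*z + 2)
10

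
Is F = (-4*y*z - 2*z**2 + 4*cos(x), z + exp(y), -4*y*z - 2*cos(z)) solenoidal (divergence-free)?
No, ∇·F = -4*y + exp(y) - 4*sin(x) + 2*sin(z)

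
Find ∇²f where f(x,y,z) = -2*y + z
0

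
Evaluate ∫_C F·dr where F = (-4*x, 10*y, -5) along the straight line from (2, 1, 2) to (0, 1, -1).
23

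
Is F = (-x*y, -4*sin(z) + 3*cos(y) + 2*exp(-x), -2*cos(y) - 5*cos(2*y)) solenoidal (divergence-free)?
No, ∇·F = -y - 3*sin(y)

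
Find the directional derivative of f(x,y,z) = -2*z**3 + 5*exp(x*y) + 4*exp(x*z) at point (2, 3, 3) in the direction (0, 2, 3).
2*sqrt(13)*(-81 + 22*exp(6))/13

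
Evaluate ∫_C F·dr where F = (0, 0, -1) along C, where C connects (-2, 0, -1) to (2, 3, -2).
1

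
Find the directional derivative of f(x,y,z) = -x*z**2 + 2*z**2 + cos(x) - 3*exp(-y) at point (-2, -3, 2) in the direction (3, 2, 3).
3*sqrt(22)*(sin(2) + 12 + 2*exp(3))/22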